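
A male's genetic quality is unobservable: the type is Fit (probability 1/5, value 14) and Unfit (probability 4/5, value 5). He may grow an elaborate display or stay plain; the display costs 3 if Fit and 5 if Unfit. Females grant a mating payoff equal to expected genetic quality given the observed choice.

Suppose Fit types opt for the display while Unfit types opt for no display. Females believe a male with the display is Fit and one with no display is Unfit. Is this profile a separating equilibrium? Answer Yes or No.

Under these beliefs, the display earns mating payoff 14 and no display earns mating payoff 5.
Fit: the display nets 14 − 3 = 11; no display nets 5. Fit prefers the display.
Unfit: the display nets 14 − 5 = 9; no display nets 5. Unfit would deviate to the display.
Unfit has a profitable deviation, so the profile is not an equilibrium.

No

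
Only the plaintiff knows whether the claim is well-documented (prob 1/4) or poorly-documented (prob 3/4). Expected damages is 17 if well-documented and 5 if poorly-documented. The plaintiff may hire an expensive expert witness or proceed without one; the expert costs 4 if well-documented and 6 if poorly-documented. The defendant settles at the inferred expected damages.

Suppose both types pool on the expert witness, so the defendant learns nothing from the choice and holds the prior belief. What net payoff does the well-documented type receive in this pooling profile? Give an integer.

4

Pooled settlement = 1/4·17 + 3/4·5 = 8.
well-documented pays cost 4 for the expert witness, so net payoff = 8 − 4 = 4.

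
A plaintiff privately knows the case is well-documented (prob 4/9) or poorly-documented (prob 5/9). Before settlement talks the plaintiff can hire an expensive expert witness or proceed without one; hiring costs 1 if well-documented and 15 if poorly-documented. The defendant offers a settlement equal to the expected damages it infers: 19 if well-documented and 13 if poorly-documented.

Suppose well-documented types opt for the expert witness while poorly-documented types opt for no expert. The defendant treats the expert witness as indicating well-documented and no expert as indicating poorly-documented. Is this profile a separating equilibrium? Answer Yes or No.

Under these beliefs, the expert witness earns settlement 19 and no expert earns settlement 13.
well-documented: the expert witness nets 19 − 1 = 18; no expert nets 13. well-documented prefers the expert witness.
poorly-documented: the expert witness nets 19 − 15 = 4; no expert nets 13. poorly-documented prefers no expert.
Neither type deviates, so the separating profile is an equilibrium.

Yes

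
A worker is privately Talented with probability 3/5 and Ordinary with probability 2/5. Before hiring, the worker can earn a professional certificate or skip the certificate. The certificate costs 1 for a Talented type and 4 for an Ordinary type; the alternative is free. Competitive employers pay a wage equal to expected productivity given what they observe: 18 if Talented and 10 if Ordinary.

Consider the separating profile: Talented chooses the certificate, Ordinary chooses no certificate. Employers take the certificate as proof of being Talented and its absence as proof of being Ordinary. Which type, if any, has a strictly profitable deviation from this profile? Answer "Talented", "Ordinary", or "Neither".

The certificate pays 18; no certificate pays 10.
Talented: assigned the certificate, nets 18 − 1 = 17; deviating to no certificate nets 10.
Ordinary: assigned no certificate, nets 10; deviating to the certificate nets 18 − 4 = 14.
The Ordinary type gains 4 by deviating.

Ordinary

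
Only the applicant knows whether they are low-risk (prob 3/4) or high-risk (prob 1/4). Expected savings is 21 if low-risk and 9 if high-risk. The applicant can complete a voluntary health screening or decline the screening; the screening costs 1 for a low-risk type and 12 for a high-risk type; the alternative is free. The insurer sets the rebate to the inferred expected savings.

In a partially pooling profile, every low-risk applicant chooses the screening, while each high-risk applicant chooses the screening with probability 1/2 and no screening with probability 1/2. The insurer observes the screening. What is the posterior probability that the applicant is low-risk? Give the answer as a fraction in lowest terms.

P(the screening) = (3/4)·1 + (1/4)·(1/2) = 7/8.
By Bayes' rule, P(low-risk | the screening) = (3/4) / (7/8) = 6/7.

6/7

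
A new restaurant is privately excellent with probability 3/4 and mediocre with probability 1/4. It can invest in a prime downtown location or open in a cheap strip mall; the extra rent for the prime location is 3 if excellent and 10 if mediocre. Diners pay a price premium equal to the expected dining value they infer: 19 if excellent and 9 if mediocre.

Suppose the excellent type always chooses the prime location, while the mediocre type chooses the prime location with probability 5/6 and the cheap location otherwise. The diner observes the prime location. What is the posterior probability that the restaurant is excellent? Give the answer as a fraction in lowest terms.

P(the prime location) = (3/4)·1 + (1/4)·(5/6) = 23/24.
By Bayes' rule, P(excellent | the prime location) = (3/4) / (23/24) = 18/23.

18/23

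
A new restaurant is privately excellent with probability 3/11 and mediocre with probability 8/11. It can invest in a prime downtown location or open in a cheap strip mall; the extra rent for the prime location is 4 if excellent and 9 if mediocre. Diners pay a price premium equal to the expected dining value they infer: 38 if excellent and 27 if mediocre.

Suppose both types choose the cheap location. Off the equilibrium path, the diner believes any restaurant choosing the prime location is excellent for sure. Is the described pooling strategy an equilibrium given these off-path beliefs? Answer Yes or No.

On path, the diner holds the prior and pays 3/11·38 + 8/11·27 = 30. Off path (the prime location), believing excellent, it pays 38.
excellent: the cheap location nets 30; the prime location nets 38 − 4 = 34. excellent would deviate.
mediocre: the cheap location nets 30; the prime location nets 38 − 9 = 29. mediocre stays.
A type deviates, so pooling fails.

No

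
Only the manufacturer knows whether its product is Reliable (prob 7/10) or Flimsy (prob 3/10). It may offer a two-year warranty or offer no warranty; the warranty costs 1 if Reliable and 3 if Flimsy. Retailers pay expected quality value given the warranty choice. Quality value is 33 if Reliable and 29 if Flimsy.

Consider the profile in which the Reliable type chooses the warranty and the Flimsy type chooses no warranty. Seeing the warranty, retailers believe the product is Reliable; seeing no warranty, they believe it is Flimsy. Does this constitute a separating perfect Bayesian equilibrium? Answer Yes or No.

No

Under these beliefs, the warranty earns price 33 and no warranty earns price 29.
Reliable: the warranty nets 33 − 1 = 32; no warranty nets 29. Reliable prefers the warranty.
Flimsy: the warranty nets 33 − 3 = 30; no warranty nets 29. Flimsy would deviate to the warranty.
Flimsy has a profitable deviation, so the profile is not an equilibrium.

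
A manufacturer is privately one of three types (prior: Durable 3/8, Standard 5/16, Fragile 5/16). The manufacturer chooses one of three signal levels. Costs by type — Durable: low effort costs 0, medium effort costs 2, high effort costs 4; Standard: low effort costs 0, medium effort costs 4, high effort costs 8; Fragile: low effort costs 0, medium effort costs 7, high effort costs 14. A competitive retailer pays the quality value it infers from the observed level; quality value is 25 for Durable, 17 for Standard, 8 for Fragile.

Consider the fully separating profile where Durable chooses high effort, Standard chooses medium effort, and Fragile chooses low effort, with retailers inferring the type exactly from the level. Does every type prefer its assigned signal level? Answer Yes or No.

No

Separating prices: high effort → 25, medium effort → 17, low effort → 8.
Durable (assigned high effort): low effort: 8 − 0 = 8; medium effort: 17 − 2 = 15; high effort: 25 − 4 = 21. Durable stays.
Standard (assigned medium effort): low effort: 8 − 0 = 8; medium effort: 17 − 4 = 13; high effort: 25 − 8 = 17. Standard prefers high effort.
Fragile (assigned low effort): low effort: 8 − 0 = 8; medium effort: 17 − 7 = 10; high effort: 25 − 14 = 11. Fragile prefers high effort.
At least one type deviates; the separating profile fails.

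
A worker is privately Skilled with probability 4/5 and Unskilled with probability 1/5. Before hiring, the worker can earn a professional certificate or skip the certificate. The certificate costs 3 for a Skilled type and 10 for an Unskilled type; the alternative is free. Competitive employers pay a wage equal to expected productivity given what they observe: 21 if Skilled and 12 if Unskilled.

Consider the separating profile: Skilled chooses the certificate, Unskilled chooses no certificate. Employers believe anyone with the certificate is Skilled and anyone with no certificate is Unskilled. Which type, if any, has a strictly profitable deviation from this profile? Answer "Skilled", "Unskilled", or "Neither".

The certificate pays 21; no certificate pays 12.
Skilled: assigned the certificate, nets 21 − 3 = 18; deviating to no certificate nets 12.
Unskilled: assigned no certificate, nets 12; deviating to the certificate nets 21 − 10 = 11.
Both types strictly prefer their assigned action; no profitable deviation.

Neither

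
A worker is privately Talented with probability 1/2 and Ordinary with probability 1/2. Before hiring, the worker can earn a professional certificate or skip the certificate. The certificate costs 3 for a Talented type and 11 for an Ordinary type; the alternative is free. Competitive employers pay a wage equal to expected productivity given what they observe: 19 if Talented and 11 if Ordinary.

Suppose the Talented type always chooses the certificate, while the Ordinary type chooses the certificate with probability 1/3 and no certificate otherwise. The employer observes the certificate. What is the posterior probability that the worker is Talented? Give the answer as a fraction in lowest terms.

P(the certificate) = (1/2)·1 + (1/2)·(1/3) = 2/3.
By Bayes' rule, P(Talented | the certificate) = (1/2) / (2/3) = 3/4.

3/4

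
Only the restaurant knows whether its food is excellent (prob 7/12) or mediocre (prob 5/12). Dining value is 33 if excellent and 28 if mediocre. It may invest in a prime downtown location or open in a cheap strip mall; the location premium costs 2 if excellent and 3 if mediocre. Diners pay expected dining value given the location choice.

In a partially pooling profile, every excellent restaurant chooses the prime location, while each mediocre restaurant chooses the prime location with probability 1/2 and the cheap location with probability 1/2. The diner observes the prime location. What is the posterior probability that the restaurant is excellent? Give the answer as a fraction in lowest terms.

P(the prime location) = (7/12)·1 + (5/12)·(1/2) = 19/24.
By Bayes' rule, P(excellent | the prime location) = (7/12) / (19/24) = 14/19.

14/19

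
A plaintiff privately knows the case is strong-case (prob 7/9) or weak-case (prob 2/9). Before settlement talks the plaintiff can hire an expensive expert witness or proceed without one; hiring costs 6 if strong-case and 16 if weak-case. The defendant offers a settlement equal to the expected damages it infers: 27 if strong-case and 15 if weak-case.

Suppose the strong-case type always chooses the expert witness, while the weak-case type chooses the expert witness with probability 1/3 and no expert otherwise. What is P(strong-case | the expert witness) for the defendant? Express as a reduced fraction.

21/23

P(the expert witness) = (7/9)·1 + (2/9)·(1/3) = 23/27.
By Bayes' rule, P(strong-case | the expert witness) = (7/9) / (23/27) = 21/23.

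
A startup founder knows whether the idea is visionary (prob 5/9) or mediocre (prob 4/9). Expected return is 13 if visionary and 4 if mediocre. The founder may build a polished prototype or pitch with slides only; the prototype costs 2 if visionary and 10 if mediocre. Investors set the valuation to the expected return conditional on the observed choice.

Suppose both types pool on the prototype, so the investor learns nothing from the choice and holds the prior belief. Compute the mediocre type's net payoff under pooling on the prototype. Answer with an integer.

-1

Pooled valuation = 5/9·13 + 4/9·4 = 9.
mediocre pays cost 10 for the prototype, so net payoff = 9 − 10 = -1.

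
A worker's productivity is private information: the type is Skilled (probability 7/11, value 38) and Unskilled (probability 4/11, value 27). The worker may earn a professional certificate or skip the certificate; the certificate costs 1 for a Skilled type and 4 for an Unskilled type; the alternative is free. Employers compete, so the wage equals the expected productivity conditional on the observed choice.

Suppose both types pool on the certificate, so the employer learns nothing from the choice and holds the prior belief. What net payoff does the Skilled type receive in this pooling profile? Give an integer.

33

Pooled wage = 7/11·38 + 4/11·27 = 34.
Skilled pays cost 1 for the certificate, so net payoff = 34 − 1 = 33.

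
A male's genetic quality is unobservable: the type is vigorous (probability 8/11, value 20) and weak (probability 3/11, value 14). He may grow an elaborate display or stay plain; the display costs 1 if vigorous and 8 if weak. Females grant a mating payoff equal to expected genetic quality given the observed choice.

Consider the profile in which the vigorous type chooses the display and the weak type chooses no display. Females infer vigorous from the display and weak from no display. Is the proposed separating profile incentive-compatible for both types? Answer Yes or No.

Under these beliefs, the display earns mating payoff 20 and no display earns mating payoff 14.
vigorous: the display nets 20 − 1 = 19; no display nets 14. vigorous prefers the display.
weak: the display nets 20 − 8 = 12; no display nets 14. weak prefers no display.
Neither type deviates, so the separating profile is an equilibrium.

Yes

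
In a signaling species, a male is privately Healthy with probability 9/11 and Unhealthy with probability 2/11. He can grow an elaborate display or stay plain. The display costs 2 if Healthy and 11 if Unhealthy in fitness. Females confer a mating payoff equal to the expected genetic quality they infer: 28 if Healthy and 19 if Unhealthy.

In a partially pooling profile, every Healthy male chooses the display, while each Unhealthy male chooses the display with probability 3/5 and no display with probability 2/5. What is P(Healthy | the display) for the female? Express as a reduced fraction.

P(the display) = (9/11)·1 + (2/11)·(3/5) = 51/55.
By Bayes' rule, P(Healthy | the display) = (9/11) / (51/55) = 15/17.

15/17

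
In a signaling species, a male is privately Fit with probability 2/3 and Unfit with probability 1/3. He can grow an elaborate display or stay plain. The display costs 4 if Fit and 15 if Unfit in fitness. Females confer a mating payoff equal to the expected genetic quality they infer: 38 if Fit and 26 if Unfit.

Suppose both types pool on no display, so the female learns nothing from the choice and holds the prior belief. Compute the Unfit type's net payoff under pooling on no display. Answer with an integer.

Pooled mating payoff = 2/3·38 + 1/3·26 = 34.
Unfit pays no cost for no display, so net payoff = 34.

34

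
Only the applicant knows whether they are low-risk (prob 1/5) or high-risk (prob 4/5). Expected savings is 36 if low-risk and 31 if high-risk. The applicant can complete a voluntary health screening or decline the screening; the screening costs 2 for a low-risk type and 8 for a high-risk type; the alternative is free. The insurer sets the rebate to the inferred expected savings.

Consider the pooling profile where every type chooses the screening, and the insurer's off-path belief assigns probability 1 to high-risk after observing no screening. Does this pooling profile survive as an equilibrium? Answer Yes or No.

On path, the insurer holds the prior and pays 1/5·36 + 4/5·31 = 32. Off path (no screening), believing high-risk, it pays 31.
low-risk: the screening nets 32 − 2 = 30; no screening nets 31. low-risk would deviate.
high-risk: the screening nets 32 − 8 = 24; no screening nets 31. high-risk would deviate.
A type deviates, so pooling fails.

No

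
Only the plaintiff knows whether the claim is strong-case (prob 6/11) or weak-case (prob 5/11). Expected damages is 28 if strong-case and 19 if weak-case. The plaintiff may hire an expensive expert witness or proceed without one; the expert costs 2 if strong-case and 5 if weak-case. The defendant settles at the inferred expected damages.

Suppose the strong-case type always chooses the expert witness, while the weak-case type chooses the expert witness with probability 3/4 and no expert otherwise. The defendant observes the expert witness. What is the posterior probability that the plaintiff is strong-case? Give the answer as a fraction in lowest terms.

8/13

P(the expert witness) = (6/11)·1 + (5/11)·(3/4) = 39/44.
By Bayes' rule, P(strong-case | the expert witness) = (6/11) / (39/44) = 8/13.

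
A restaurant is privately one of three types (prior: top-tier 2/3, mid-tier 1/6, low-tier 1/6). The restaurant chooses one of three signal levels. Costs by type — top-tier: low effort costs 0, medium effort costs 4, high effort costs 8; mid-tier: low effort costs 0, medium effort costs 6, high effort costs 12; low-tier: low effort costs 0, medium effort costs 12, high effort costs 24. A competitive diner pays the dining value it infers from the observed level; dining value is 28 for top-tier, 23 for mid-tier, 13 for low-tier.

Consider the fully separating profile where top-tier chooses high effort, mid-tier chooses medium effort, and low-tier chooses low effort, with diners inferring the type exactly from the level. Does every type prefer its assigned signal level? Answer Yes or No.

Separating price premiums: high effort → 28, medium effort → 23, low effort → 13.
top-tier (assigned high effort): low effort: 13 − 0 = 13; medium effort: 23 − 4 = 19; high effort: 28 − 8 = 20. top-tier stays.
mid-tier (assigned medium effort): low effort: 13 − 0 = 13; medium effort: 23 − 6 = 17; high effort: 28 − 12 = 16. mid-tier stays.
low-tier (assigned low effort): low effort: 13 − 0 = 13; medium effort: 23 − 12 = 11; high effort: 28 − 24 = 4. low-tier stays.
Every type prefers its assigned level; separation holds.

Yes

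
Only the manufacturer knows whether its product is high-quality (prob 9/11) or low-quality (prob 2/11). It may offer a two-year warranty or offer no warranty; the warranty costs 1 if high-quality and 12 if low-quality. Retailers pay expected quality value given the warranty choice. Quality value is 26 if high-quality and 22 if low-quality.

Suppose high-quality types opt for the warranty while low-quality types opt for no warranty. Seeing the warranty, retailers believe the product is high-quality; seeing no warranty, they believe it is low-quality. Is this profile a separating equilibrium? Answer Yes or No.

Under these beliefs, the warranty earns price 26 and no warranty earns price 22.
high-quality: the warranty nets 26 − 1 = 25; no warranty nets 22. high-quality prefers the warranty.
low-quality: the warranty nets 26 − 12 = 14; no warranty nets 22. low-quality prefers no warranty.
Neither type deviates, so the separating profile is an equilibrium.

Yes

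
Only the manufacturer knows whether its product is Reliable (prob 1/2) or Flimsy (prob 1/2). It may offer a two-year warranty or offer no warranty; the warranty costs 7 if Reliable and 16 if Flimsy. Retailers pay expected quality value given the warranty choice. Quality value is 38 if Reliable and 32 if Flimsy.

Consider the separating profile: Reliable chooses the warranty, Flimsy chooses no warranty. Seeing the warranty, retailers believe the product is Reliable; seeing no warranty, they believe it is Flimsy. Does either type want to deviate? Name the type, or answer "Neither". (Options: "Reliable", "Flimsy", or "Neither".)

Reliable

The warranty pays 38; no warranty pays 32.
Reliable: assigned the warranty, nets 38 − 7 = 31; deviating to no warranty nets 32.
Flimsy: assigned no warranty, nets 32; deviating to the warranty nets 38 − 16 = 22.
The Reliable type gains 1 by deviating.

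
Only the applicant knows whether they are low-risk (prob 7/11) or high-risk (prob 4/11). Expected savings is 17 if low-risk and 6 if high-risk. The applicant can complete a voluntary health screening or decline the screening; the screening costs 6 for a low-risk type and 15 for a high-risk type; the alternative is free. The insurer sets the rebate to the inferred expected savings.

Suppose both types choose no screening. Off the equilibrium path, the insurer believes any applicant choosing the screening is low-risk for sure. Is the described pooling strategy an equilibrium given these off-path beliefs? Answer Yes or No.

On path, the insurer holds the prior and pays 7/11·17 + 4/11·6 = 13. Off path (the screening), believing low-risk, it pays 17.
low-risk: no screening nets 13; the screening nets 17 − 6 = 11. low-risk stays.
high-risk: no screening nets 13; the screening nets 17 − 15 = 2. high-risk stays.
No type deviates, so pooling is sustained.

Yes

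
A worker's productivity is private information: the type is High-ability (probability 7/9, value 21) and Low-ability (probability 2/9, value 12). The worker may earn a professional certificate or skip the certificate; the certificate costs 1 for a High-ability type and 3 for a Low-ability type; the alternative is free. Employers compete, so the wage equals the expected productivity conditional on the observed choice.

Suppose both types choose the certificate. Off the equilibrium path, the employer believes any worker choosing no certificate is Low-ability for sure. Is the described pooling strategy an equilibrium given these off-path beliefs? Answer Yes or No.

On path, the employer holds the prior and pays 7/9·21 + 2/9·12 = 19. Off path (no certificate), believing Low-ability, it pays 12.
High-ability: the certificate nets 19 − 1 = 18; no certificate nets 12. High-ability stays.
Low-ability: the certificate nets 19 − 3 = 16; no certificate nets 12. Low-ability stays.
No type deviates, so pooling is sustained.

Yes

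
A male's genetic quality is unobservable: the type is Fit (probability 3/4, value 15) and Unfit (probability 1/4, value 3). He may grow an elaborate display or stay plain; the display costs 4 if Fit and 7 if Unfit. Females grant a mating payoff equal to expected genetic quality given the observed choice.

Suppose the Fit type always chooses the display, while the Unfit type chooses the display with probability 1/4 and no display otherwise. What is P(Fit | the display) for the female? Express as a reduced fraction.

P(the display) = (3/4)·1 + (1/4)·(1/4) = 13/16.
By Bayes' rule, P(Fit | the display) = (3/4) / (13/16) = 12/13.

12/13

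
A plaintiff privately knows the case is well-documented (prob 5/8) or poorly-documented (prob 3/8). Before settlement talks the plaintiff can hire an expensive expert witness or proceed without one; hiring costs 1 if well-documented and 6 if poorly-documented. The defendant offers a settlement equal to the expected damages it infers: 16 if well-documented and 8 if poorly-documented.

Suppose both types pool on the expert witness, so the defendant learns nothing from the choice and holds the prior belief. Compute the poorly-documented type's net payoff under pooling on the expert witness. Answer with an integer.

7

Pooled settlement = 5/8·16 + 3/8·8 = 13.
poorly-documented pays cost 6 for the expert witness, so net payoff = 13 − 6 = 7.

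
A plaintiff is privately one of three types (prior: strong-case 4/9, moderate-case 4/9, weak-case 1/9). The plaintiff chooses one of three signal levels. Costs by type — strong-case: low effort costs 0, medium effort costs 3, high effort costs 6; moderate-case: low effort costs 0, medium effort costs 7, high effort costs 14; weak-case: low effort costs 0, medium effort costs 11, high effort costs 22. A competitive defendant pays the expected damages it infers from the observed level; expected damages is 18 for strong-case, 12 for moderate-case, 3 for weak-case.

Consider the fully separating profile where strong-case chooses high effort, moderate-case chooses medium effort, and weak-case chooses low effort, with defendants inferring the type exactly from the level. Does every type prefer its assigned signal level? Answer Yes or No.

Separating settlements: high effort → 18, medium effort → 12, low effort → 3.
strong-case (assigned high effort): low effort: 3 − 0 = 3; medium effort: 12 − 3 = 9; high effort: 18 − 6 = 12. strong-case stays.
moderate-case (assigned medium effort): low effort: 3 − 0 = 3; medium effort: 12 − 7 = 5; high effort: 18 − 14 = 4. moderate-case stays.
weak-case (assigned low effort): low effort: 3 − 0 = 3; medium effort: 12 − 11 = 1; high effort: 18 − 22 = -4. weak-case stays.
Every type prefers its assigned level; separation holds.

Yes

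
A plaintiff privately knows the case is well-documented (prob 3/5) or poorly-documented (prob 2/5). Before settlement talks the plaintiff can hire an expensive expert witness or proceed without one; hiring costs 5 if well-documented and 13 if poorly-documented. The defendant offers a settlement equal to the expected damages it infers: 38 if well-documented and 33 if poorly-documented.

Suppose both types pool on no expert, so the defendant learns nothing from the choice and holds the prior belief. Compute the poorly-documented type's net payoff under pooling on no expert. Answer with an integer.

Pooled settlement = 3/5·38 + 2/5·33 = 36.
poorly-documented pays no cost for no expert, so net payoff = 36.

36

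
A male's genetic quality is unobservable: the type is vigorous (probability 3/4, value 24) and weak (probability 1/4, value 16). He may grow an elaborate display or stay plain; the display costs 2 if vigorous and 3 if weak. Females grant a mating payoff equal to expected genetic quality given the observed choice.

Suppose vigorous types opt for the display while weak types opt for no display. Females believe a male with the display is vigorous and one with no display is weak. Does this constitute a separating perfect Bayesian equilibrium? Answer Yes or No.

Under these beliefs, the display earns mating payoff 24 and no display earns mating payoff 16.
vigorous: the display nets 24 − 2 = 22; no display nets 16. vigorous prefers the display.
weak: the display nets 24 − 3 = 21; no display nets 16. weak would deviate to the display.
weak has a profitable deviation, so the profile is not an equilibrium.

No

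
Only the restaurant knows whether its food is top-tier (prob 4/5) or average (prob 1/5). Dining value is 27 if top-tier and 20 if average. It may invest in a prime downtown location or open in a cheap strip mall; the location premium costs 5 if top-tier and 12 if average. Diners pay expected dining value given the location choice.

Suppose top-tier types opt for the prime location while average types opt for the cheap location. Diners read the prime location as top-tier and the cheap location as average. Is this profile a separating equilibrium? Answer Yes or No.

Under these beliefs, the prime location earns price premium 27 and the cheap location earns price premium 20.
top-tier: the prime location nets 27 − 5 = 22; the cheap location nets 20. top-tier prefers the prime location.
average: the prime location nets 27 − 12 = 15; the cheap location nets 20. average prefers the cheap location.
Neither type deviates, so the separating profile is an equilibrium.

Yes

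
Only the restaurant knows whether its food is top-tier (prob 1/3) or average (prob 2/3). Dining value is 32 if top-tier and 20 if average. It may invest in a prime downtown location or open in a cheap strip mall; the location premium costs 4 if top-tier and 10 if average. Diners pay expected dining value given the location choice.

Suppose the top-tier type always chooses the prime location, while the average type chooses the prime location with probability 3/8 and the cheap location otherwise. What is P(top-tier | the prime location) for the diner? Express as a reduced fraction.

4/7

P(the prime location) = (1/3)·1 + (2/3)·(3/8) = 7/12.
By Bayes' rule, P(top-tier | the prime location) = (1/3) / (7/12) = 4/7.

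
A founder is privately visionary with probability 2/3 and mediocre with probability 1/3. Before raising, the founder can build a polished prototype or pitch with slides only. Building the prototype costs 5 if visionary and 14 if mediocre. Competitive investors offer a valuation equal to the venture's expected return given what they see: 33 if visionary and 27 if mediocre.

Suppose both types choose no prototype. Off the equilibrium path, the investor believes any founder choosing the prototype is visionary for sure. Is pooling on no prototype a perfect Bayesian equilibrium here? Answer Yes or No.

Yes

On path, the investor holds the prior and pays 2/3·33 + 1/3·27 = 31. Off path (the prototype), believing visionary, it pays 33.
visionary: no prototype nets 31; the prototype nets 33 − 5 = 28. visionary stays.
mediocre: no prototype nets 31; the prototype nets 33 − 14 = 19. mediocre stays.
No type deviates, so pooling is sustained.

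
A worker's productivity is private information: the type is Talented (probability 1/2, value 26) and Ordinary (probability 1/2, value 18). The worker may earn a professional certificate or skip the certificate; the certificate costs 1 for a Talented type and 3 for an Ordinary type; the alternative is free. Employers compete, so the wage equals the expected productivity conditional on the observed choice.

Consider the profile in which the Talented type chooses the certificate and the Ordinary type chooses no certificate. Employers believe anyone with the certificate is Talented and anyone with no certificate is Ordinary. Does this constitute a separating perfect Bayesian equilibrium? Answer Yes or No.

No

Under these beliefs, the certificate earns wage 26 and no certificate earns wage 18.
Talented: the certificate nets 26 − 1 = 25; no certificate nets 18. Talented prefers the certificate.
Ordinary: the certificate nets 26 − 3 = 23; no certificate nets 18. Ordinary would deviate to the certificate.
Ordinary has a profitable deviation, so the profile is not an equilibrium.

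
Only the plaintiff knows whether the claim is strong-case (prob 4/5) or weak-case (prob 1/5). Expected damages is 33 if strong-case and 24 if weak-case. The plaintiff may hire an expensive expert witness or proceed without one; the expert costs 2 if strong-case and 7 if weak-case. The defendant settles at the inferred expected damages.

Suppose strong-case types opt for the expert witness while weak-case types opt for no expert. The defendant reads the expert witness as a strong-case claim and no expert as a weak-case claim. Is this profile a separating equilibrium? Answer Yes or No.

Under these beliefs, the expert witness earns settlement 33 and no expert earns settlement 24.
strong-case: the expert witness nets 33 − 2 = 31; no expert nets 24. strong-case prefers the expert witness.
weak-case: the expert witness nets 33 − 7 = 26; no expert nets 24. weak-case would deviate to the expert witness.
weak-case has a profitable deviation, so the profile is not an equilibrium.

No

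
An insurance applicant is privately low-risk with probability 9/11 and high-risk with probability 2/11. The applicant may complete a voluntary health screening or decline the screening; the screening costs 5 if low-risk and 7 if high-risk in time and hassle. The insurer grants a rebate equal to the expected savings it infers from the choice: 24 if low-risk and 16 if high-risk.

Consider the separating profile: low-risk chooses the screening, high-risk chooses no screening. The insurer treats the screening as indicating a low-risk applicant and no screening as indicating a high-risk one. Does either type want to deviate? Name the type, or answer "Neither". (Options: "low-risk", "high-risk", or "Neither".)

The screening pays 24; no screening pays 16.
low-risk: assigned the screening, nets 24 − 5 = 19; deviating to no screening nets 16.
high-risk: assigned no screening, nets 16; deviating to the screening nets 24 − 7 = 17.
The high-risk type gains 1 by deviating.

high-risk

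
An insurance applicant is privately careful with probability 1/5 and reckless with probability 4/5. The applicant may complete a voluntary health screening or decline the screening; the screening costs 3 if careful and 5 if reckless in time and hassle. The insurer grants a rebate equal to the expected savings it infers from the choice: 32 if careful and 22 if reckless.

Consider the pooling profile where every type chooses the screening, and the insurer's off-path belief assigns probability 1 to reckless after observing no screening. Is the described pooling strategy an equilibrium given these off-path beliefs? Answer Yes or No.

No

On path, the insurer holds the prior and pays 1/5·32 + 4/5·22 = 24. Off path (no screening), believing reckless, it pays 22.
careful: the screening nets 24 − 3 = 21; no screening nets 22. careful would deviate.
reckless: the screening nets 24 − 5 = 19; no screening nets 22. reckless would deviate.
A type deviates, so pooling fails.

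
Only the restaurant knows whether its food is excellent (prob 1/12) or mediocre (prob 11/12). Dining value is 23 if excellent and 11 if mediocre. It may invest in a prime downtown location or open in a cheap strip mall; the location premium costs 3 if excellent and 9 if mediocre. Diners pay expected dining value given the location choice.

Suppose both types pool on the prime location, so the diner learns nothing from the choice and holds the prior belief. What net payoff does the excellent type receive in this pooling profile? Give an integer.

9

Pooled price premium = 1/12·23 + 11/12·11 = 12.
excellent pays cost 3 for the prime location, so net payoff = 12 − 3 = 9.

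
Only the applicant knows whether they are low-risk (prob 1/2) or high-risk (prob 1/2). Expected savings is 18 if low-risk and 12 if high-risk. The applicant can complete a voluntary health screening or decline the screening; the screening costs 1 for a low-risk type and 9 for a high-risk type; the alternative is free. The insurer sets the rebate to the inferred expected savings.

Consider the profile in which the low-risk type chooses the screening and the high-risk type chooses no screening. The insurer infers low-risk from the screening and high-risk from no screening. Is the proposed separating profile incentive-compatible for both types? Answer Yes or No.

Yes

Under these beliefs, the screening earns rebate 18 and no screening earns rebate 12.
low-risk: the screening nets 18 − 1 = 17; no screening nets 12. low-risk prefers the screening.
high-risk: the screening nets 18 − 9 = 9; no screening nets 12. high-risk prefers no screening.
Neither type deviates, so the separating profile is an equilibrium.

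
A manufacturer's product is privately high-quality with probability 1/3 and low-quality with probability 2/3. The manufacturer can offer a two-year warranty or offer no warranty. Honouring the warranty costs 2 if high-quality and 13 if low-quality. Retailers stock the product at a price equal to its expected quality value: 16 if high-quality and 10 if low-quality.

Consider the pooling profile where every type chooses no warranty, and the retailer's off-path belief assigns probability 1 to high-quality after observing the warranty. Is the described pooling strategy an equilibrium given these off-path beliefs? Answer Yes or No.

No

On path, the retailer holds the prior and pays 1/3·16 + 2/3·10 = 12. Off path (the warranty), believing high-quality, it pays 16.
high-quality: no warranty nets 12; the warranty nets 16 − 2 = 14. high-quality would deviate.
low-quality: no warranty nets 12; the warranty nets 16 − 13 = 3. low-quality stays.
A type deviates, so pooling fails.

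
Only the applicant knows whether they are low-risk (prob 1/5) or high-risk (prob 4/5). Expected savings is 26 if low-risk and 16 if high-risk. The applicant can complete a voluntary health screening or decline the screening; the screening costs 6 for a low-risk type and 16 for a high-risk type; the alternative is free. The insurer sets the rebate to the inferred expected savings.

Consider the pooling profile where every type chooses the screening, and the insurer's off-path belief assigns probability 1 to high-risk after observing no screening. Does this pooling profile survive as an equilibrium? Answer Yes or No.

No

On path, the insurer holds the prior and pays 1/5·26 + 4/5·16 = 18. Off path (no screening), believing high-risk, it pays 16.
low-risk: the screening nets 18 − 6 = 12; no screening nets 16. low-risk would deviate.
high-risk: the screening nets 18 − 16 = 2; no screening nets 16. high-risk would deviate.
A type deviates, so pooling fails.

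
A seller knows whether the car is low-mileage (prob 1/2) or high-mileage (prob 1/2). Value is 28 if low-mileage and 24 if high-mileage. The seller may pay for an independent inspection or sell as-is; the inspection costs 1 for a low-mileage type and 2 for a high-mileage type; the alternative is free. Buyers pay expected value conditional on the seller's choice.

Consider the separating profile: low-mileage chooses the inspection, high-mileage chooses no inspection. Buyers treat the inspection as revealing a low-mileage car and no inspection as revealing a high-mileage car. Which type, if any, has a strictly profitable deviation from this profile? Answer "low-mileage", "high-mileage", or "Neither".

high-mileage

The inspection pays 28; no inspection pays 24.
low-mileage: assigned the inspection, nets 28 − 1 = 27; deviating to no inspection nets 24.
high-mileage: assigned no inspection, nets 24; deviating to the inspection nets 28 − 2 = 26.
The high-mileage type gains 2 by deviating.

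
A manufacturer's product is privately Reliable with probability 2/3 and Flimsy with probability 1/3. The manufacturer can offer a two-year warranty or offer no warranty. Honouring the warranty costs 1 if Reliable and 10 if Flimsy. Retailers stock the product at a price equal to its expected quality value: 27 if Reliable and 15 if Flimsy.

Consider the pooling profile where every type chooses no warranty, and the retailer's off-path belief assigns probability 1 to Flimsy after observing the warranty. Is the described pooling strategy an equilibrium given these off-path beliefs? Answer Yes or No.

On path, the retailer holds the prior and pays 2/3·27 + 1/3·15 = 23. Off path (the warranty), believing Flimsy, it pays 15.
Reliable: no warranty nets 23; the warranty nets 15 − 1 = 14. Reliable stays.
Flimsy: no warranty nets 23; the warranty nets 15 − 10 = 5. Flimsy stays.
No type deviates, so pooling is sustained.

Yes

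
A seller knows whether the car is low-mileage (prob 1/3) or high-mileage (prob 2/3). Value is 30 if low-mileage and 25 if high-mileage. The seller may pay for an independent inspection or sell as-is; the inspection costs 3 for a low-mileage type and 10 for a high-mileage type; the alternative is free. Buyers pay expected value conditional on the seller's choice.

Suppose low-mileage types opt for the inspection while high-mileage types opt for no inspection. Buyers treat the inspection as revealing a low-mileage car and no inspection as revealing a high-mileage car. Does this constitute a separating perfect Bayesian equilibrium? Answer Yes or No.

Under these beliefs, the inspection earns price 30 and no inspection earns price 25.
low-mileage: the inspection nets 30 − 3 = 27; no inspection nets 25. low-mileage prefers the inspection.
high-mileage: the inspection nets 30 − 10 = 20; no inspection nets 25. high-mileage prefers no inspection.
Neither type deviates, so the separating profile is an equilibrium.

Yes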